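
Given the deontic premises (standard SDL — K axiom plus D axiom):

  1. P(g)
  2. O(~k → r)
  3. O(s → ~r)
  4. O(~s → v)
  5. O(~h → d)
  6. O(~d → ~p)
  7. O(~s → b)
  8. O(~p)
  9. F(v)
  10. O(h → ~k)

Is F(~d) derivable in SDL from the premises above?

Yes

Premise 9 is F(v), i.e. O(~v).
The contrapositive of premise 4 (O(~s → v)) is O(~v → s), and O(~v) is already established, so O(s).
Premise 3 is O(s → ~r); since O(s), deontic closure gives O(~r).
Premise 2 is O(~k → r); contrapositively O(~r → k). Since O(~r) holds, K gives O(k).
The contrapositive of premise 10 (O(h → ~k)) is O(k → ~h), and O(k) is already established, so O(~h).
With premise 5, O(~h → d), the K-axiom yields O(d).
Premises 1, 6, 7, 8 do not contribute to this derivation.
So O(d) holds, i.e. F(~d). The claim follows.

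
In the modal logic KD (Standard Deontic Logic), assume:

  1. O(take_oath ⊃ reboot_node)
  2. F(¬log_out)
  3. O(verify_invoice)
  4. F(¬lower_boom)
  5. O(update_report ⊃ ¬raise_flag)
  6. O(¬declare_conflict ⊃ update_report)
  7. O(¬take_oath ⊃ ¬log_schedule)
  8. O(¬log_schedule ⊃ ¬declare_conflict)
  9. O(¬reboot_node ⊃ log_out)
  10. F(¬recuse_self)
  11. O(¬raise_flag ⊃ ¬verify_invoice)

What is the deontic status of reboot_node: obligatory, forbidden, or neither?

Premise 3 states O(verify_invoice) outright.
The contrapositive of premise 11 (O(¬raise_flag ⊃ ¬verify_invoice)) is O(verify_invoice ⊃ raise_flag), and O(verify_invoice) is already established, so O(raise_flag).
Premise 5, O(update_report ⊃ ¬raise_flag), contraposes to O(raise_flag ⊃ ¬update_report); with O(raise_flag) we get O(¬update_report).
The contrapositive of premise 6 (O(¬declare_conflict ⊃ update_report)) is O(¬update_report ⊃ declare_conflict), and O(¬update_report) is already established, so O(declare_conflict).
Premise 8, O(¬log_schedule ⊃ ¬declare_conflict), contraposes to O(declare_conflict ⊃ log_schedule); with O(declare_conflict) we get O(log_schedule).
The contrapositive of premise 7 (O(¬take_oath ⊃ ¬log_schedule)) is O(log_schedule ⊃ take_oath), and O(log_schedule) is already established, so O(take_oath).
Applying K to premise 1 (O(take_oath ⊃ reboot_node)) and O(take_oath) yields O(reboot_node).
Premises 2, 4, 9, 10 do not contribute to this derivation.
Hence reboot_node is obligatory.

Obligatory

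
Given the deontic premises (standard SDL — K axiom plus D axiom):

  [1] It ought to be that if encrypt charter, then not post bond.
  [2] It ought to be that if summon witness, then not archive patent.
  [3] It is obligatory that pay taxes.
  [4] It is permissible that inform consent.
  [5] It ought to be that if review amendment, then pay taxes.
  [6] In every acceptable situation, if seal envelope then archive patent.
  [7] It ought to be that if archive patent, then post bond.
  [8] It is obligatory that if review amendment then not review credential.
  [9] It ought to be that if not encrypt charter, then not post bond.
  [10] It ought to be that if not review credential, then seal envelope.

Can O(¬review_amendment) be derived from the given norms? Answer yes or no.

Yes

Premises 1 and 9 are O(encrypt_charter → ¬post_bond) and O(¬encrypt_charter → ¬post_bond); every ideal world satisfies encrypt_charter or ¬encrypt_charter, so in either case ¬post_bond holds — hence O(¬post_bond).
Premise 7 is O(archive_patent → post_bond); contrapositively O(¬post_bond → ¬archive_patent). Since O(¬post_bond) holds, K gives O(¬archive_patent).
Premise 6, O(seal_envelope → archive_patent), contraposes to O(¬archive_patent → ¬seal_envelope); with O(¬archive_patent) we get O(¬seal_envelope).
The contrapositive of premise 10 (O(¬review_credential → seal_envelope)) is O(¬seal_envelope → review_credential), and O(¬seal_envelope) is already established, so O(review_credential).
The contrapositive of premise 8 (O(review_amendment → ¬review_credential)) is O(review_credential → ¬review_amendment), and O(review_credential) is already established, so O(¬review_amendment).
Premises 2, 3, 4, 5 do not contribute to this derivation.
So O(¬review_amendment) follows.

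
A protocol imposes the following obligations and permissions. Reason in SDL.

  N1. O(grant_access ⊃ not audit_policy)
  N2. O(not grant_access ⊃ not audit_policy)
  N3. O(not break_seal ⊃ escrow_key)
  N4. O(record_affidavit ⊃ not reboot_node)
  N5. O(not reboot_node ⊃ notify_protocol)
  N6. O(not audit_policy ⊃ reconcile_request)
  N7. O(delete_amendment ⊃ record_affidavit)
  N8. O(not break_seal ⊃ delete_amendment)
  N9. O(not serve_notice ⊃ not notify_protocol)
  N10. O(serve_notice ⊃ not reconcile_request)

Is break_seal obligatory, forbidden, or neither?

Obligatory

By case analysis on not grant_access: premise 2 gives O(not grant_access ⊃ not audit_policy) and premise 1 gives O(grant_access ⊃ not audit_policy), so O(not audit_policy) either way.
With premise 6, O(not audit_policy ⊃ reconcile_request), the K-axiom yields O(reconcile_request).
Premise 10, O(serve_notice ⊃ not reconcile_request), contraposes to O(reconcile_request ⊃ not serve_notice); with O(reconcile_request) we get O(not serve_notice).
With premise 9, O(not serve_notice ⊃ not notify_protocol), the K-axiom yields O(not notify_protocol).
Premise 5 is O(not reboot_node ⊃ notify_protocol); contrapositively O(not notify_protocol ⊃ reboot_node). Since O(not notify_protocol) holds, K gives O(reboot_node).
Premise 4 is O(record_affidavit ⊃ not reboot_node); contrapositively O(reboot_node ⊃ not record_affidavit). Since O(reboot_node) holds, K gives O(not record_affidavit).
Premise 7, O(delete_amendment ⊃ record_affidavit), contraposes to O(not record_affidavit ⊃ not delete_amendment); with O(not record_affidavit) we get O(not delete_amendment).
Premise 8 is O(not break_seal ⊃ delete_amendment); contrapositively O(not delete_amendment ⊃ break_seal). Since O(not delete_amendment) holds, K gives O(break_seal).
Premise 3 does not contribute to this derivation.
Hence break_seal is obligatory.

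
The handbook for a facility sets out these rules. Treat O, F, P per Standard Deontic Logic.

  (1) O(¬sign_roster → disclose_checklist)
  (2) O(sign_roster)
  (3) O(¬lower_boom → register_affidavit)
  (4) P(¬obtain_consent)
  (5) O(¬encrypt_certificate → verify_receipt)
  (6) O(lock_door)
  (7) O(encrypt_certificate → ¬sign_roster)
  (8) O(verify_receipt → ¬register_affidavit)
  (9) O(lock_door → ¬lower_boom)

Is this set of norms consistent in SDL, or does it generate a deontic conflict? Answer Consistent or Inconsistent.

Premise 2 states O(sign_roster) outright.
The contrapositive of premise 7 (O(encrypt_certificate → ¬sign_roster)) is O(sign_roster → ¬encrypt_certificate), and O(sign_roster) is already established, so O(¬encrypt_certificate).
From O(¬encrypt_certificate) and premise 5, O(¬encrypt_certificate → verify_receipt), we obtain O(verify_receipt).
From O(verify_receipt) and premise 8, O(verify_receipt → ¬register_affidavit), we obtain O(¬register_affidavit).
Premise 3, O(¬lower_boom → register_affidavit), contraposes to O(¬register_affidavit → lower_boom); with O(¬register_affidavit) we get O(lower_boom).
Premise 9, O(lock_door → ¬lower_boom), contraposes to O(lower_boom → ¬lock_door); with O(lower_boom) we get O(¬lock_door).
Yet premise 6 states O(lock_door).
We now have both O(¬lock_door) and O(lock_door) — lock_door is simultaneously obligatory and forbidden, violating the D-axiom.

Inconsistent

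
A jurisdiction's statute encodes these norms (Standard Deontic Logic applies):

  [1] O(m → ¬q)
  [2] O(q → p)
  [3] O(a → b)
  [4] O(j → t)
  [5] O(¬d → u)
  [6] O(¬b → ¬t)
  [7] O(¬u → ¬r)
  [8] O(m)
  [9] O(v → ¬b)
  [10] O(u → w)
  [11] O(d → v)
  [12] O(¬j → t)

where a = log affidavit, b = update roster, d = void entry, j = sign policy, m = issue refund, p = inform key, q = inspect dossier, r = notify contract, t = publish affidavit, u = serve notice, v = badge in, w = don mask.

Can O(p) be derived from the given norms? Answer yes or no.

No

Premise 2 is O(q → p), but O(q) is not derivable from the premises, so it does not yield O(p).
No other premise forces O(p). An ideal world satisfying every premise can still have p false, so O(p) is not derivable.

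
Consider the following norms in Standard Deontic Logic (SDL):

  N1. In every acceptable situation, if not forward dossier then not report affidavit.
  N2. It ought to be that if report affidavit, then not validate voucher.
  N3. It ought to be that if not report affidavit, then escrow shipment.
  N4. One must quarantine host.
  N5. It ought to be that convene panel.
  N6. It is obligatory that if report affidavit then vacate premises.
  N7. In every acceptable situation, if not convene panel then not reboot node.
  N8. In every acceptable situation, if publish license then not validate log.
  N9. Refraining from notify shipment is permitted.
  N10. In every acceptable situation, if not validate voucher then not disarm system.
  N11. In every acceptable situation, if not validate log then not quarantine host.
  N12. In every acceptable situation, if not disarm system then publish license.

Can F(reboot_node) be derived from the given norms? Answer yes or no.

Premise 7 is O(¬convene_panel → ¬reboot_node), but O(¬convene_panel) is not derivable from the premises, so it does not yield O(¬reboot_node).
No other premise forces O(¬reboot_node). An ideal world satisfying every premise can still have reboot_node true, so F(reboot_node) is not derivable.

No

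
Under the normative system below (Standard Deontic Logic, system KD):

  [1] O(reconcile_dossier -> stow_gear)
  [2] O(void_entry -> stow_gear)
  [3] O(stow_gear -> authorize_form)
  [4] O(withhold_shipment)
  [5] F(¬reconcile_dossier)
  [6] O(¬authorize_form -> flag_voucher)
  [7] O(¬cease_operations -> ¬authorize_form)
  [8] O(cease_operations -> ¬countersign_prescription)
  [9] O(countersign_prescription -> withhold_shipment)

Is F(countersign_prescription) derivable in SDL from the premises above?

Premise 5 is F(¬reconcile_dossier), i.e. O(reconcile_dossier).
Applying K to premise 1 (O(reconcile_dossier -> stow_gear)) and O(reconcile_dossier) yields O(stow_gear).
Premise 3 is O(stow_gear -> authorize_form); since O(stow_gear), deontic closure gives O(authorize_form).
Premise 7 is O(¬cease_operations -> ¬authorize_form); contrapositively O(authorize_form -> cease_operations). Since O(authorize_form) holds, K gives O(cease_operations).
With premise 8, O(cease_operations -> ¬countersign_prescription), the K-axiom yields O(¬countersign_prescription).
Premises 2, 4, 6, 9 do not contribute to this derivation.
So O(¬countersign_prescription) holds, i.e. F(countersign_prescription). The claim follows.

Yes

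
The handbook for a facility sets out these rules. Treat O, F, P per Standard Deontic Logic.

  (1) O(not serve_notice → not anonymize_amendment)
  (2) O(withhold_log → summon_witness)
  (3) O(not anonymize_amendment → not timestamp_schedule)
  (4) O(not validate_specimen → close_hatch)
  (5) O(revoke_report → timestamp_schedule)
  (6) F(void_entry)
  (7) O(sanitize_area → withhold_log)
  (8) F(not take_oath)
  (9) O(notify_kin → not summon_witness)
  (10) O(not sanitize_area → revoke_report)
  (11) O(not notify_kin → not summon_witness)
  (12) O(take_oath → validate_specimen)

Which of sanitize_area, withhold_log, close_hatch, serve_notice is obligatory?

serve_notice

By case analysis on not notify_kin: premise 11 gives O(not notify_kin → not summon_witness) and premise 9 gives O(notify_kin → not summon_witness), so O(not summon_witness) either way.
Premise 2 is O(withhold_log → summon_witness); contrapositively O(not summon_witness → not withhold_log). Since O(not summon_witness) holds, K gives O(not withhold_log).
Premise 7, O(sanitize_area → withhold_log), contraposes to O(not withhold_log → not sanitize_area); with O(not withhold_log) we get O(not sanitize_area).
Applying K to premise 10 (O(not sanitize_area → revoke_report)) and O(not sanitize_area) yields O(revoke_report).
Premise 5 is O(revoke_report → timestamp_schedule); since O(revoke_report), deontic closure gives O(timestamp_schedule).
The contrapositive of premise 3 (O(not anonymize_amendment → not timestamp_schedule)) is O(timestamp_schedule → anonymize_amendment), and O(timestamp_schedule) is already established, so O(anonymize_amendment).
Premise 1 is O(not serve_notice → not anonymize_amendment); contrapositively O(anonymize_amendment → serve_notice). Since O(anonymize_amendment) holds, K gives O(serve_notice).
So O(serve_notice) holds — serve_notice is obligatory. None of the other listed options is made obligatory by any chain of premises.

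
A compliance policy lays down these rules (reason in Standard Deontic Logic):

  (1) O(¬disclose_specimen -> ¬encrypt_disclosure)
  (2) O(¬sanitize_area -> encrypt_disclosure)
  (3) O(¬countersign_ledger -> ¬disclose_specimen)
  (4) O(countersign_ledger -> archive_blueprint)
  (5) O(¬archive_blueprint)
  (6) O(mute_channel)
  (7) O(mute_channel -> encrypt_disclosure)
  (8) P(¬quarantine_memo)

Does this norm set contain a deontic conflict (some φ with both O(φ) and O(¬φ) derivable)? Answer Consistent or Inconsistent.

Inconsistent

From premise 6 we have O(mute_channel).
Premise 7 is O(mute_channel -> encrypt_disclosure); since O(mute_channel), deontic closure gives O(encrypt_disclosure).
Premise 1 is O(¬disclose_specimen -> ¬encrypt_disclosure); contrapositively O(encrypt_disclosure -> disclose_specimen). Since O(encrypt_disclosure) holds, K gives O(disclose_specimen).
The contrapositive of premise 3 (O(¬countersign_ledger -> ¬disclose_specimen)) is O(disclose_specimen -> countersign_ledger), and O(disclose_specimen) is already established, so O(countersign_ledger).
With premise 4, O(countersign_ledger -> archive_blueprint), the K-axiom yields O(archive_blueprint).
But premise 5 directly asserts O(¬archive_blueprint).
We now have both O(archive_blueprint) and O(¬archive_blueprint) — archive_blueprint is simultaneously obligatory and forbidden, violating the D-axiom.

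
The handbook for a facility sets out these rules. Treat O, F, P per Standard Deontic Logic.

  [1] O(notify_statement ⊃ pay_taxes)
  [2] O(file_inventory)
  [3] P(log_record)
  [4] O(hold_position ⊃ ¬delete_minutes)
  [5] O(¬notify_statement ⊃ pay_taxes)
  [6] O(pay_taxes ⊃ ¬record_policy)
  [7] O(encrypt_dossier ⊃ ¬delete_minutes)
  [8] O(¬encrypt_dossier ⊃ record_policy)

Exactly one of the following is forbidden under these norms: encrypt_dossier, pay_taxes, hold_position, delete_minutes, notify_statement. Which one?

delete_minutes

By case analysis on notify_statement: premise 1 gives O(notify_statement ⊃ pay_taxes) and premise 5 gives O(¬notify_statement ⊃ pay_taxes), so O(pay_taxes) either way.
Applying K to premise 6 (O(pay_taxes ⊃ ¬record_policy)) and O(pay_taxes) yields O(¬record_policy).
Premise 8 is O(¬encrypt_dossier ⊃ record_policy); contrapositively O(¬record_policy ⊃ encrypt_dossier). Since O(¬record_policy) holds, K gives O(encrypt_dossier).
Premise 7 is O(encrypt_dossier ⊃ ¬delete_minutes); since O(encrypt_dossier), deontic closure gives O(¬delete_minutes).
So O(¬delete_minutes) holds, i.e. delete_minutes is forbidden. None of the other listed options is forbidden under the premises.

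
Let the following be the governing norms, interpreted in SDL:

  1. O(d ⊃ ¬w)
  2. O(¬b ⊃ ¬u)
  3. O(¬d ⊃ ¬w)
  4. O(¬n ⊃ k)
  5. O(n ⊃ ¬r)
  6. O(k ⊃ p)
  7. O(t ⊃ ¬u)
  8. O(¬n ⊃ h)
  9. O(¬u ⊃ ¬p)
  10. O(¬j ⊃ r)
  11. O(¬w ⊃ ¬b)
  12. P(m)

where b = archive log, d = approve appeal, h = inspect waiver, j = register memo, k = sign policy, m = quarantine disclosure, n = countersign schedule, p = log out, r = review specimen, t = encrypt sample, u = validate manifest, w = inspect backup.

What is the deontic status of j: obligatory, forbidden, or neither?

Obligatory

Premises 3 and 1 cover both cases: O(¬d ⊃ ¬w) and O(d ⊃ ¬w). Since ¬d ∨ d is a tautology, O(¬w) follows.
Premise 11 is O(¬w ⊃ ¬b); since O(¬w), deontic closure gives O(¬b).
Applying K to premise 2 (O(¬b ⊃ ¬u)) and O(¬b) yields O(¬u).
Applying K to premise 9 (O(¬u ⊃ ¬p)) and O(¬u) yields O(¬p).
The contrapositive of premise 6 (O(k ⊃ p)) is O(¬p ⊃ ¬k), and O(¬p) is already established, so O(¬k).
The contrapositive of premise 4 (O(¬n ⊃ k)) is O(¬k ⊃ n), and O(¬k) is already established, so O(n).
Premise 5 is O(n ⊃ ¬r); since O(n), deontic closure gives O(¬r).
Premise 10, O(¬j ⊃ r), contraposes to O(¬r ⊃ j); with O(¬r) we get O(j).
Premises 7, 8, 12 do not contribute to this derivation.
Hence j is obligatory.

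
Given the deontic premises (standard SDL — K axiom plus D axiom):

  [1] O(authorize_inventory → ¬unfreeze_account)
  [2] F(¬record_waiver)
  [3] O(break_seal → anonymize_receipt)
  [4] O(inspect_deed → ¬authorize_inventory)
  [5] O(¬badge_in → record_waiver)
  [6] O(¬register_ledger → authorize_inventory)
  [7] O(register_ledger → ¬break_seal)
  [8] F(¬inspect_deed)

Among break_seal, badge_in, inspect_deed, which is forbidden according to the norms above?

Premise 8, F(¬inspect_deed), is equivalent to O(inspect_deed).
Premise 4 is O(inspect_deed → ¬authorize_inventory); since O(inspect_deed), deontic closure gives O(¬authorize_inventory).
The contrapositive of premise 6 (O(¬register_ledger → authorize_inventory)) is O(¬authorize_inventory → register_ledger), and O(¬authorize_inventory) is already established, so O(register_ledger).
From O(register_ledger) and premise 7, O(register_ledger → ¬break_seal), we obtain O(¬break_seal).
So O(¬break_seal) holds, i.e. break_seal is forbidden. None of the other listed options is forbidden under the premises.

break_seal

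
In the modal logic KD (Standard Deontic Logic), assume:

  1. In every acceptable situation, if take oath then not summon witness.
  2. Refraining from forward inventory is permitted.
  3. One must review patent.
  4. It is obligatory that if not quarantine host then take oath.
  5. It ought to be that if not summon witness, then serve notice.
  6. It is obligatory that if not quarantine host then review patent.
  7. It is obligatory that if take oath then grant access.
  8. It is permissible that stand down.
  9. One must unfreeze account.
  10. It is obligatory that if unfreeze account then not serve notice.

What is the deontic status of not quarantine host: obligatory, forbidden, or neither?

Premise 9 gives O(unfreeze_account).
Applying K to premise 10 (O(unfreeze_account → ¬serve_notice)) and O(unfreeze_account) yields O(¬serve_notice).
Premise 5 is O(¬summon_witness → serve_notice); contrapositively O(¬serve_notice → summon_witness). Since O(¬serve_notice) holds, K gives O(summon_witness).
Premise 1, O(take_oath → ¬summon_witness), contraposes to O(summon_witness → ¬take_oath); with O(summon_witness) we get O(¬take_oath).
Premise 4 is O(¬quarantine_host → take_oath); contrapositively O(¬take_oath → quarantine_host). Since O(¬take_oath) holds, K gives O(quarantine_host).
Premises 2, 3, 6, 7, 8 do not contribute to this derivation.
Thus O(quarantine_host), which is F(¬quarantine_host): ¬quarantine_host is forbidden.

Forbidden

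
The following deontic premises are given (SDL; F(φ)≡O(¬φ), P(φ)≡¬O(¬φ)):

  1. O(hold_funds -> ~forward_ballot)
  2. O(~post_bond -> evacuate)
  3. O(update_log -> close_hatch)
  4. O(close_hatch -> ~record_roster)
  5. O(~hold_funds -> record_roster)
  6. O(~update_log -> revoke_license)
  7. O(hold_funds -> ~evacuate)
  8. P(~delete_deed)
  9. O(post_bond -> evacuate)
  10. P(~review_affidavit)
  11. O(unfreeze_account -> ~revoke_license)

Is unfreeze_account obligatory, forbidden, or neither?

Forbidden

Premises 2 and 9 cover both cases: O(~post_bond -> evacuate) and O(post_bond -> evacuate). Since ~post_bond ∨ post_bond is a tautology, O(evacuate) follows.
Premise 7, O(hold_funds -> ~evacuate), contraposes to O(evacuate -> ~hold_funds); with O(evacuate) we get O(~hold_funds).
From O(~hold_funds) and premise 5, O(~hold_funds -> record_roster), we obtain O(record_roster).
Premise 4, O(close_hatch -> ~record_roster), contraposes to O(record_roster -> ~close_hatch); with O(record_roster) we get O(~close_hatch).
Premise 3, O(update_log -> close_hatch), contraposes to O(~close_hatch -> ~update_log); with O(~close_hatch) we get O(~update_log).
With premise 6, O(~update_log -> revoke_license), the K-axiom yields O(revoke_license).
The contrapositive of premise 11 (O(unfreeze_account -> ~revoke_license)) is O(revoke_license -> ~unfreeze_account), and O(revoke_license) is already established, so O(~unfreeze_account).
Premises 1, 8, 10 do not contribute to this derivation.
Thus O(~unfreeze_account), which is F(unfreeze_account): unfreeze_account is forbidden.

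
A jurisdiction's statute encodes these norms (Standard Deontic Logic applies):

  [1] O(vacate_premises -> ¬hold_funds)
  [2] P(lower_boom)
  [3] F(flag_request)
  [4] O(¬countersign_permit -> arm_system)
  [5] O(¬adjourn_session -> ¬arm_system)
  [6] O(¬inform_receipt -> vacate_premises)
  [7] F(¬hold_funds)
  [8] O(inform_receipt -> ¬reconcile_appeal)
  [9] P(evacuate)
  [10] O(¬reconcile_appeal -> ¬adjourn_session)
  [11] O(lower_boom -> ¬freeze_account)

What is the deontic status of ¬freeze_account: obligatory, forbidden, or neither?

Neither

Premise 11 is O(lower_boom -> ¬freeze_account), but O(lower_boom) is not derivable from the premises (the permission P(lower_boom) asserts only ¬O(¬lower_boom), not O(lower_boom)), so it does not yield O(¬freeze_account).
No premise or chain of K-axiom applications forces O(¬freeze_account), and none forces O(freeze_account). So ¬freeze_account is neither obligatory nor forbidden under these norms.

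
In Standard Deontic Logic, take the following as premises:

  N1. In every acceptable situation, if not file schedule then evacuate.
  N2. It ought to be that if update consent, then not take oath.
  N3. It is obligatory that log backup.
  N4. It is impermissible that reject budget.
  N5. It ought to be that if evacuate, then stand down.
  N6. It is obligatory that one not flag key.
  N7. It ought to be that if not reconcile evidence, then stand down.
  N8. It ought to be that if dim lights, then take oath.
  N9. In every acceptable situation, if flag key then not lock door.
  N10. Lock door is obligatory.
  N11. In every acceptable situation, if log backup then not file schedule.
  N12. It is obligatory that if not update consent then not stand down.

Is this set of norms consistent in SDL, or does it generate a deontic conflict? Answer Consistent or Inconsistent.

Premise 9 is O(flag_key → ¬lock_door), but O(flag_key) is not derivable from the premises, so it does not yield O(¬lock_door).
So O(¬lock_door) is not derivable, and the apparent clash with O(lock_door) does not arise.
A world satisfying every obligation exists (e.g. dim_lights=false, evacuate=true, file_schedule=false, flag_key=false, lock_door=true, log_backup=true, reconcile_evidence=false, reject_budget=false, stand_down=true, take_oath=false, update_consent=true); no atom is both obligatory and forbidden, so the set is consistent.

Consistent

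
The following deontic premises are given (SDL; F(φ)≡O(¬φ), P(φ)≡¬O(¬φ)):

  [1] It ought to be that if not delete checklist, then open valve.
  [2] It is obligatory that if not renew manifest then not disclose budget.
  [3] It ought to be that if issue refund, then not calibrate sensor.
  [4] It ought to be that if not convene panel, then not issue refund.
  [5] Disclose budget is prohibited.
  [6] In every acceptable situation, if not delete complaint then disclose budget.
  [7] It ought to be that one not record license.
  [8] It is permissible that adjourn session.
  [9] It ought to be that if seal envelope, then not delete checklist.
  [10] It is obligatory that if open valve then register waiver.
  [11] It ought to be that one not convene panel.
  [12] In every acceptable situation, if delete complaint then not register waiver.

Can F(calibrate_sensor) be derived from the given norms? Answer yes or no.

Premise 3 is O(issue_refund → ¬calibrate_sensor), but O(issue_refund) is not derivable from the premises, so it does not yield O(¬calibrate_sensor).
No other premise forces O(¬calibrate_sensor). An ideal world satisfying every premise can still have calibrate_sensor true, so F(calibrate_sensor) is not derivable.

No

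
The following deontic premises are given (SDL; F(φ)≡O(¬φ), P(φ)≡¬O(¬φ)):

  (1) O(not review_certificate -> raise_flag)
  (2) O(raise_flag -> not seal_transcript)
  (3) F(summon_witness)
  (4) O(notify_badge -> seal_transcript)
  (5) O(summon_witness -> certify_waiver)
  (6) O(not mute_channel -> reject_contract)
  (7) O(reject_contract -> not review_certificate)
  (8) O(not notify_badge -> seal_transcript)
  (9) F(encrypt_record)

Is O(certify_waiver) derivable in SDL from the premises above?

No

Premise 5 is O(summon_witness -> certify_waiver), but O(summon_witness) is not derivable from the premises, so it does not yield O(certify_waiver).
No other premise forces O(certify_waiver). An ideal world satisfying every premise can still have certify_waiver false, so O(certify_waiver) is not derivable.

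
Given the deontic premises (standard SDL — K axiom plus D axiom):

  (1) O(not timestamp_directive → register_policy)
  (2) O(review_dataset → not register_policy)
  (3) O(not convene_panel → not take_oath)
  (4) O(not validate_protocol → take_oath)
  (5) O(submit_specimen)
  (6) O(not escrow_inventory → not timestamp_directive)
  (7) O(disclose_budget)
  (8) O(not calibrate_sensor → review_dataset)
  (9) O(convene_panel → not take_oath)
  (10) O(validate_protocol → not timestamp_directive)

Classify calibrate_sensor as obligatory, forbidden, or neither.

Premises 3 and 9 are O(not convene_panel → not take_oath) and O(convene_panel → not take_oath); every ideal world satisfies not convene_panel or convene_panel, so in either case not take_oath holds — hence O(not take_oath).
The contrapositive of premise 4 (O(not validate_protocol → take_oath)) is O(not take_oath → validate_protocol), and O(not take_oath) is already established, so O(validate_protocol).
Applying K to premise 10 (O(validate_protocol → not timestamp_directive)) and O(validate_protocol) yields O(not timestamp_directive).
Applying K to premise 1 (O(not timestamp_directive → register_policy)) and O(not timestamp_directive) yields O(register_policy).
The contrapositive of premise 2 (O(review_dataset → not register_policy)) is O(register_policy → not review_dataset), and O(register_policy) is already established, so O(not review_dataset).
Premise 8, O(not calibrate_sensor → review_dataset), contraposes to O(not review_dataset → calibrate_sensor); with O(not review_dataset) we get O(calibrate_sensor).
Premises 5, 6, 7 do not contribute to this derivation.
Hence calibrate_sensor is obligatory.

Obligatory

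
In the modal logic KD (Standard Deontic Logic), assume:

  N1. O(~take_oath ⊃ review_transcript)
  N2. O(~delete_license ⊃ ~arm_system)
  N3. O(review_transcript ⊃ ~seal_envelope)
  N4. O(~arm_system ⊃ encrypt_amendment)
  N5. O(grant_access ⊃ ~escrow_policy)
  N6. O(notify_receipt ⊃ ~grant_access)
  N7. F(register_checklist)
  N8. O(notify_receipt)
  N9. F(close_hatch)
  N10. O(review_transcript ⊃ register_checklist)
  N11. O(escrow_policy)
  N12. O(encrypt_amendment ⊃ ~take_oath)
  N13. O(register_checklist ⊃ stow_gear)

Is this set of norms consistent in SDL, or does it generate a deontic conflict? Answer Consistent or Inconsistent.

Premise 5 is O(grant_access ⊃ ~escrow_policy), but O(grant_access) is not derivable from the premises, so it does not yield O(~escrow_policy).
So O(~escrow_policy) is not derivable, and the apparent clash with O(escrow_policy) does not arise.
A world satisfying every obligation exists (e.g. arm_system=true, close_hatch=false, delete_license=true, encrypt_amendment=false, escrow_policy=true, grant_access=false, notify_receipt=true, register_checklist=false, review_transcript=false, seal_envelope=false, stow_gear=false, take_oath=true); no atom is both obligatory and forbidden, so the set is consistent.

Consistent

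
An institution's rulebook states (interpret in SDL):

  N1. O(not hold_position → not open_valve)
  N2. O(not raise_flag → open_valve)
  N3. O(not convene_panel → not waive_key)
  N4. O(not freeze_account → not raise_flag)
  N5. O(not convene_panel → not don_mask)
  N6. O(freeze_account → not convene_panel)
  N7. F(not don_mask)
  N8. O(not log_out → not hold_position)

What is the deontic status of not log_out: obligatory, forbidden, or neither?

Forbidden

Premise 7, F(not don_mask), is equivalent to O(don_mask).
Premise 5, O(not convene_panel → not don_mask), contraposes to O(don_mask → convene_panel); with O(don_mask) we get O(convene_panel).
The contrapositive of premise 6 (O(freeze_account → not convene_panel)) is O(convene_panel → not freeze_account), and O(convene_panel) is already established, so O(not freeze_account).
Applying K to premise 4 (O(not freeze_account → not raise_flag)) and O(not freeze_account) yields O(not raise_flag).
From O(not raise_flag) and premise 2, O(not raise_flag → open_valve), we obtain O(open_valve).
The contrapositive of premise 1 (O(not hold_position → not open_valve)) is O(open_valve → hold_position), and O(open_valve) is already established, so O(hold_position).
Premise 8, O(not log_out → not hold_position), contraposes to O(hold_position → log_out); with O(hold_position) we get O(log_out).
Premise 3 does not contribute to this derivation.
Thus O(log_out), which is F(not log_out): not log_out is forbidden.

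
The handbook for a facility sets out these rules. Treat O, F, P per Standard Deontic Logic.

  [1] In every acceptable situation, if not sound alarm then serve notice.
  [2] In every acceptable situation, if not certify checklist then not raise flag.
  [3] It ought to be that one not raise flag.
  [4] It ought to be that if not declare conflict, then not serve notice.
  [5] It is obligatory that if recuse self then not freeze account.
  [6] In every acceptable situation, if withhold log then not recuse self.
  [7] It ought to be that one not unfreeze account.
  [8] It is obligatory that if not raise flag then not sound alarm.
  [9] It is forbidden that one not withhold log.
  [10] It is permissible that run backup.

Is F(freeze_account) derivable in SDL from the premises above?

Premise 5 is O(recuse_self → ¬freeze_account), but O(recuse_self) is not derivable from the premises, so it does not yield O(¬freeze_account).
No other premise forces O(¬freeze_account). An ideal world satisfying every premise can still have freeze_account true, so F(freeze_account) is not derivable.

No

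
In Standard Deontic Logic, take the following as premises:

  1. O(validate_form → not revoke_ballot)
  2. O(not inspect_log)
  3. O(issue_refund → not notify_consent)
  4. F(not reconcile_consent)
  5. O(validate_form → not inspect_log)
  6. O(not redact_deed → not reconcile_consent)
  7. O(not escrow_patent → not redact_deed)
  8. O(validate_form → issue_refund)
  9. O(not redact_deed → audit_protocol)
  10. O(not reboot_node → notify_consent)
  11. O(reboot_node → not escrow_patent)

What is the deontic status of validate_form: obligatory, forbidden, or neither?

F(not reconcile_consent) at premise 4 means O(reconcile_consent).
The contrapositive of premise 6 (O(not redact_deed → not reconcile_consent)) is O(reconcile_consent → redact_deed), and O(reconcile_consent) is already established, so O(redact_deed).
The contrapositive of premise 7 (O(not escrow_patent → not redact_deed)) is O(redact_deed → escrow_patent), and O(redact_deed) is already established, so O(escrow_patent).
Premise 11, O(reboot_node → not escrow_patent), contraposes to O(escrow_patent → not reboot_node); with O(escrow_patent) we get O(not reboot_node).
Premise 10 is O(not reboot_node → notify_consent); since O(not reboot_node), deontic closure gives O(notify_consent).
Premise 3, O(issue_refund → not notify_consent), contraposes to O(notify_consent → not issue_refund); with O(notify_consent) we get O(not issue_refund).
Premise 8, O(validate_form → issue_refund), contraposes to O(not issue_refund → not validate_form); with O(not issue_refund) we get O(not validate_form).
Premises 1, 2, 5, 9 do not contribute to this derivation.
Thus O(not validate_form), which is F(validate_form): validate_form is forbidden.

Forbidden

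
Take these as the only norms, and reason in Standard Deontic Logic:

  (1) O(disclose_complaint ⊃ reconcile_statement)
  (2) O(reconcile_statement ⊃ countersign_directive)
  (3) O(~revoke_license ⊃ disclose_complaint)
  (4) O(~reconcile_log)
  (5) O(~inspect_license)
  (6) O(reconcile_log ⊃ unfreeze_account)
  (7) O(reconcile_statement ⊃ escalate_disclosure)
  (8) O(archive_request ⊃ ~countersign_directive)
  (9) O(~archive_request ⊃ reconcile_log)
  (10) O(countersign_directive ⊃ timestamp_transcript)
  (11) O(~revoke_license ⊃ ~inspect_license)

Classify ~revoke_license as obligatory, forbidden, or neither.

Premise 4 states O(~reconcile_log) outright.
Premise 9 is O(~archive_request ⊃ reconcile_log); contrapositively O(~reconcile_log ⊃ archive_request). Since O(~reconcile_log) holds, K gives O(archive_request).
Applying K to premise 8 (O(archive_request ⊃ ~countersign_directive)) and O(archive_request) yields O(~countersign_directive).
Premise 2, O(reconcile_statement ⊃ countersign_directive), contraposes to O(~countersign_directive ⊃ ~reconcile_statement); with O(~countersign_directive) we get O(~reconcile_statement).
Premise 1 is O(disclose_complaint ⊃ reconcile_statement); contrapositively O(~reconcile_statement ⊃ ~disclose_complaint). Since O(~reconcile_statement) holds, K gives O(~disclose_complaint).
Premise 3 is O(~revoke_license ⊃ disclose_complaint); contrapositively O(~disclose_complaint ⊃ revoke_license). Since O(~disclose_complaint) holds, K gives O(revoke_license).
Premises 5, 6, 7, 10, 11 do not contribute to this derivation.
Thus O(revoke_license), which is F(~revoke_license): ~revoke_license is forbidden.

Forbidden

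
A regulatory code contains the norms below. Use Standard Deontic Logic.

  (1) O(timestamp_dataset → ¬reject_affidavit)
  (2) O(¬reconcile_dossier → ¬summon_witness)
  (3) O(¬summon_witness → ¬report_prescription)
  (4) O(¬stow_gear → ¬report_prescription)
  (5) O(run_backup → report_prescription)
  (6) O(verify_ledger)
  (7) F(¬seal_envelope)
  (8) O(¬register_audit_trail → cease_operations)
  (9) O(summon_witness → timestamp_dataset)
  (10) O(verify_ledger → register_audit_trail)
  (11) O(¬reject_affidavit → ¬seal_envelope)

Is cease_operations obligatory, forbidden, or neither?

Premise 8 is O(¬register_audit_trail → cease_operations), but O(¬register_audit_trail) is not derivable from the premises, so it does not yield O(cease_operations).
No premise or chain of K-axiom applications forces O(cease_operations), and none forces O(¬cease_operations). So cease_operations is neither obligatory nor forbidden under these norms.

Neither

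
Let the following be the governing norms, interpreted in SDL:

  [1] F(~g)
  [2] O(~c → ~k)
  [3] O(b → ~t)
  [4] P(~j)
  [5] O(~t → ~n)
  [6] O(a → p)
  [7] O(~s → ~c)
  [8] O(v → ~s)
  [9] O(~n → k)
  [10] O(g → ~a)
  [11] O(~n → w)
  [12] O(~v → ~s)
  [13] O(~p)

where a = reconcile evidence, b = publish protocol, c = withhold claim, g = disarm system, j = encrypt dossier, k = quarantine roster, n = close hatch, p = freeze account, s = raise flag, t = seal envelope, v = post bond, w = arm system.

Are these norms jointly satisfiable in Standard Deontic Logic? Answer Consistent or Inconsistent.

Consistent

Premise 6 is O(a → p), but O(a) is not derivable from the premises, so it does not yield O(p).
So O(p) is not derivable, and the apparent clash with O(~p) does not arise.
A world satisfying every obligation exists (e.g. a=false, b=false, c=false, g=true, j=false, k=false, n=true, p=false, s=false, t=true, v=false, w=false); no atom is both obligatory and forbidden, so the set is consistent.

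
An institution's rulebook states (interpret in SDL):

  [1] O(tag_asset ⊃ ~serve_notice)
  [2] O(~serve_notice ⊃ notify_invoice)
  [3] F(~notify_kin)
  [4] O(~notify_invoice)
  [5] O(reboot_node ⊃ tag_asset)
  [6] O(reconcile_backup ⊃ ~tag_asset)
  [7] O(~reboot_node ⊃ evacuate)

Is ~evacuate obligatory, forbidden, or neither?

Premise 4 gives O(~notify_invoice).
Premise 2, O(~serve_notice ⊃ notify_invoice), contraposes to O(~notify_invoice ⊃ serve_notice); with O(~notify_invoice) we get O(serve_notice).
Premise 1, O(tag_asset ⊃ ~serve_notice), contraposes to O(serve_notice ⊃ ~tag_asset); with O(serve_notice) we get O(~tag_asset).
Premise 5 is O(reboot_node ⊃ tag_asset); contrapositively O(~tag_asset ⊃ ~reboot_node). Since O(~tag_asset) holds, K gives O(~reboot_node).
Applying K to premise 7 (O(~reboot_node ⊃ evacuate)) and O(~reboot_node) yields O(evacuate).
Premises 3, 6 do not contribute to this derivation.
Thus O(evacuate), which is F(~evacuate): ~evacuate is forbidden.

Forbidden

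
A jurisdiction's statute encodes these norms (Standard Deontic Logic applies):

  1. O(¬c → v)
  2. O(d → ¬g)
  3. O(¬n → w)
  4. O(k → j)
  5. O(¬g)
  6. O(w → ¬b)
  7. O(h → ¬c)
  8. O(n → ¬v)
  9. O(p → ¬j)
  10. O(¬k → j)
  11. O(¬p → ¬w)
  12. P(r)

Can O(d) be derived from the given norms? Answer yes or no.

Premise 2 is O(d → ¬g); even if O(¬g) held, inferring O(d) would be affirming the consequent — invalid.
No other premise forces O(d). An ideal world satisfying every premise can still have d false, so O(d) is not derivable.

No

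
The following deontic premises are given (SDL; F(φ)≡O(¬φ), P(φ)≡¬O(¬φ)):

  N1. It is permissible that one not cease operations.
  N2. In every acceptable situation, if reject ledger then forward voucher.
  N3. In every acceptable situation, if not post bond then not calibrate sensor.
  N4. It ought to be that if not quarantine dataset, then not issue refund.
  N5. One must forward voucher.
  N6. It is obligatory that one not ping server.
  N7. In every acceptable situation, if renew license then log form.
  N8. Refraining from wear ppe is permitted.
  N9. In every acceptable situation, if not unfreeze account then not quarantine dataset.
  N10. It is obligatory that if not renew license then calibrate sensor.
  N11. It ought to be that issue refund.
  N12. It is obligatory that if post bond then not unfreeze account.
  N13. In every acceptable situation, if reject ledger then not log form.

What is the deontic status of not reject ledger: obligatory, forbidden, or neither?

Obligatory

Premise 11 states O(issue_refund) outright.
Premise 4 is O(¬quarantine_dataset → ¬issue_refund); contrapositively O(issue_refund → quarantine_dataset). Since O(issue_refund) holds, K gives O(quarantine_dataset).
Premise 9 is O(¬unfreeze_account → ¬quarantine_dataset); contrapositively O(quarantine_dataset → unfreeze_account). Since O(quarantine_dataset) holds, K gives O(unfreeze_account).
Premise 12, O(post_bond → ¬unfreeze_account), contraposes to O(unfreeze_account → ¬post_bond); with O(unfreeze_account) we get O(¬post_bond).
With premise 3, O(¬post_bond → ¬calibrate_sensor), the K-axiom yields O(¬calibrate_sensor).
The contrapositive of premise 10 (O(¬renew_license → calibrate_sensor)) is O(¬calibrate_sensor → renew_license), and O(¬calibrate_sensor) is already established, so O(renew_license).
From O(renew_license) and premise 7, O(renew_license → log_form), we obtain O(log_form).
Premise 13, O(reject_ledger → ¬log_form), contraposes to O(log_form → ¬reject_ledger); with O(log_form) we get O(¬reject_ledger).
Premises 1, 2, 5, 6, 8 do not contribute to this derivation.
Hence ¬reject_ledger is obligatory.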